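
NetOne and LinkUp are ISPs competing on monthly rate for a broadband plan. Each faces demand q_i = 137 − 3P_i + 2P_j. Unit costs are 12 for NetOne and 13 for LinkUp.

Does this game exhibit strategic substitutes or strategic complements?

strategic complements

NetOne's profit: π = (P_{NetOne} − 12)(137 − 3P_{NetOne} + 2P_{LinkUp}).
∂π/∂P_{NetOne} = 173 − 6P_{NetOne} + 2P_{LinkUp} = 0 ⇒ P_{NetOne} = 173/6 + (1/3)P_{LinkUp}.
The best-response slope dP_{NetOne}/dP_{LinkUp} = 1/3 > 0: the reaction function is upward-sloping, so the choices are strategic complements.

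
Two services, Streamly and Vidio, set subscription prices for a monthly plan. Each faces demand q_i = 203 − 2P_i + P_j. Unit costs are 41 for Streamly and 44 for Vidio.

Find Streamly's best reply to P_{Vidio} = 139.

106

Streamly's profit: π = (P_{Streamly} − 41)(203 − 2P_{Streamly} + P_{Vidio}).
∂π/∂P_{Streamly} = 285 − 4P_{Streamly} + P_{Vidio} = 0 ⇒ P_{Streamly} = 71.25 + 0.25P_{Vidio}.
At P_{Vidio} = 139: P_{Streamly} = 71.25 + 0.25·139 = 106.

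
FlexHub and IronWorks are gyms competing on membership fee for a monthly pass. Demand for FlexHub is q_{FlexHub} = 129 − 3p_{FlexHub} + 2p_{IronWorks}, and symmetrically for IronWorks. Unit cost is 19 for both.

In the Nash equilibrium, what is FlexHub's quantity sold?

FlexHub's profit: π = (p_{FlexHub} − 19)(129 − 3p_{FlexHub} + 2p_{IronWorks}).
∂π/∂p_{FlexHub} = 186 − 6p_{FlexHub} + 2p_{IronWorks} = 0 ⇒ p_{FlexHub} = 31 + (1/3)p_{IronWorks}.
The game is symmetric, so in equilibrium p_{IronWorks} = p_{FlexHub}: the reaction function gives (2/3)p_{FlexHub} = 31, hence p_{FlexHub} = 46.5.
q_{FlexHub} = 129 − 3·46.5 + 2·46.5 = 82.5.

82.5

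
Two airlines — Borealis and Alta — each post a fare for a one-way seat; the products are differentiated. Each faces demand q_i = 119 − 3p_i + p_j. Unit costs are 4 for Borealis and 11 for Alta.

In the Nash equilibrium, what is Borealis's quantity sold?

Borealis's profit: π = (p_{Borealis} − 4)(119 − 3p_{Borealis} + p_{Alta}).
∂π/∂p_{Borealis} = 131 − 6p_{Borealis} + p_{Alta} = 0 ⇒ p_{Borealis} = 131/6 + (1/6)p_{Alta}.
Similarly p_{Alta} = 76/3 + (1/6)p_{Borealis}.
Plugging p_{Alta} into Borealis's best response: p_{Borealis} = 131/6 + (1/6)(76/3 + (1/6)p_{Borealis}) ⇒ (35/36)p_{Borealis} = 469/18, so p_{Borealis} = 26.8.
Then p_{Alta} = 76/3 + (1/6)·26.8 = 29.8.
q_{Borealis} = 119 − 3·26.8 + 29.8 = 68.4.

68.4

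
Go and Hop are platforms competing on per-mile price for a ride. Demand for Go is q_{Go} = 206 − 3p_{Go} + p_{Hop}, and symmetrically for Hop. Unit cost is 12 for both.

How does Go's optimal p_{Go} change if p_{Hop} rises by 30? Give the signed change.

Go's profit: π = (p_{Go} − 12)(206 − 3p_{Go} + p_{Hop}).
∂π/∂p_{Go} = 242 − 6p_{Go} + p_{Hop} = 0 ⇒ p_{Go} = 121/3 + (1/6)p_{Hop}.
The reaction-function slope is 1/6, so a 30-unit rise in p_{Hop} moves p_{Go} by 1/6 × 30 = 5. Go's best response rises — the actions are strategic complements.

5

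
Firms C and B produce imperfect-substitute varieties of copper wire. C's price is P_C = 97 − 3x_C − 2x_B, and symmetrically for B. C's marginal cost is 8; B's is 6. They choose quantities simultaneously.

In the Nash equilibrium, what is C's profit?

363

Firm C's profit: π = x_C(97 − 3x_C − 2x_B) − 8x_C.
∂π/∂x_C = 89 − 6x_C − 2x_B = 0 ⇒ x_C = 89/6 − (1/3)x_B.
Similarly x_B = 91/6 − (1/3)x_C.
Substituting the second reaction function into the first: x_C = 89/6 − (1/3)(91/6 − (1/3)x_C), which gives (8/9)x_C = 88/9 ⇒ x_C = 11.
Then x_B = 91/6 − (1/3)·11 = 11.5.
P_C = 97 − 3·11 − 2·11.5 = 41.
Profit = (41 − 8)·11 = 363.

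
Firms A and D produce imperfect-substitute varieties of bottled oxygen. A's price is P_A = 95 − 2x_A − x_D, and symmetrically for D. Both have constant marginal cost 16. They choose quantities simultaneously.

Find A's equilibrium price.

47.6

Firm A's profit: π = x_A(95 − 2x_A − x_D) − 16x_A.
∂π/∂x_A = 79 − 4x_A − x_D = 0 ⇒ x_A = 19.75 − 0.25x_D.
Setting x_A = x_D in the reaction function: x_A = 19.75 − 0.25x_A, so x_A = 19.75 / 1.25 = 15.8.
P_A = 95 − 2·15.8 − 15.8 = 47.6.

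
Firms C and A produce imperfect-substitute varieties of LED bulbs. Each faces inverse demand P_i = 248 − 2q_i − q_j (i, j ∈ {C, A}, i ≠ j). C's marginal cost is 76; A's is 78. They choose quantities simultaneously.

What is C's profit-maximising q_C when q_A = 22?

Firm C's profit: π = q_C(248 − 2q_C − q_A) − 76q_C.
∂π/∂q_C = 172 − 4q_C − q_A = 0 ⇒ q_C = 43 − 0.25q_A.
At q_A = 22: q_C = 43 − 0.25·22 = 37.5.

37.5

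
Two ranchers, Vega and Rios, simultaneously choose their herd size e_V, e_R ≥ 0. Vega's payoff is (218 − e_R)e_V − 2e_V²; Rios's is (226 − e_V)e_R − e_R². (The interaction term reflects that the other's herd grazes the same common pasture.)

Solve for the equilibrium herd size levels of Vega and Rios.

30, 98

Expanding Vega's payoff: 218e_V − e_Re_V − 2e_V².
∂π/∂e_V = 218 − e_R − 4e_V = 0, so e_V = 54.5 − 0.25e_R.
Likewise for Rios: e_R = 113 − 0.5e_V.
Solving the two reaction functions simultaneously: (1 − (−0.25)(−0.5))e_V = 54.5 − 0.25·113, so 0.875e_V = 26.25 and e_V = 30.
Then e_R = 113 − 0.5·30 = 98.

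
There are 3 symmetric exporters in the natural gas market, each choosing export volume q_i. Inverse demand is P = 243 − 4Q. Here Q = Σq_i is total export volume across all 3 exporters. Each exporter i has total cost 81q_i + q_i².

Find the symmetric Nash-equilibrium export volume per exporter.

9

A representative exporter's profit is π_i = q_i(243 − 4Q) − 81q_i − q_i², with Q = q_i + Σ_{j≠i} q_j.
First-order condition: 162 − 10q_i − 4Σ_{j≠i} q_j = 0.
In a symmetric equilibrium every exporter chooses the same q, so Σ_{j≠i} q_j = 2q. The condition becomes 162 − 18q = 0, giving q = 162/18 = 9.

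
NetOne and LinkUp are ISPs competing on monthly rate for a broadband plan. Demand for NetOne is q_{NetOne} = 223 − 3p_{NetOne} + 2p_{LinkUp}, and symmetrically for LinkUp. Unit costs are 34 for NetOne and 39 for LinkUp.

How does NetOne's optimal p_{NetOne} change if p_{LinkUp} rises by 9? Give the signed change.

NetOne's profit: π = (p_{NetOne} − 34)(223 − 3p_{NetOne} + 2p_{LinkUp}).
∂π/∂p_{NetOne} = 325 − 6p_{NetOne} + 2p_{LinkUp} = 0 ⇒ p_{NetOne} = 325/6 + (1/3)p_{LinkUp}.
The reaction-function slope is 1/3, so a 9-unit rise in p_{LinkUp} moves p_{NetOne} by 1/3 × 9 = 3. NetOne's best response rises — the actions are strategic complements.

3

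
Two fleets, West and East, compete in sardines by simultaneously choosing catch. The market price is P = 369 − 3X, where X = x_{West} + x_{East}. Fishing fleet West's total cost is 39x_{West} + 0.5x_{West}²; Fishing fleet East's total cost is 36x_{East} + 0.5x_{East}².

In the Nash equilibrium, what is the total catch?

Fishing fleet West's profit: π = x_{West}(369 − 3(x_{West} + x_{East})) − 39x_{West} − 0.5x_{West}².
∂π/∂x_{West} = 330 − 7x_{West} − 3x_{East} = 0, so x_{West} = 330/7 − (3/7)x_{East}.
By the same steps for East: x_{East} = 333/7 − (3/7)x_{West}.
Solving the two reaction functions simultaneously: (1 − (−3/7)(−3/7))x_{West} = 330/7 − (3/7)·(333/7), so (40/49)x_{West} = 1311/49 and x_{West} = 32.775.
Then x_{East} = 333/7 − (3/7)·32.775 = 33.525.
Total catch: 32.775 + 33.525 = 66.3.

66.3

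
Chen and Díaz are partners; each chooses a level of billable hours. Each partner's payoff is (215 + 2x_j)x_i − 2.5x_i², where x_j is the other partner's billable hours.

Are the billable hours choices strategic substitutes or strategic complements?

Chen's payoff is (215 + 2x_D)x_C − 2.5x_C².
∂π/∂x_C = 215 + 2x_D − 5x_C = 0, so x_C = 43 + 0.4x_D.
The best-response slope dx_C/dx_D = 0.4 > 0: the reaction function is upward-sloping, so the choices are strategic complements.

strategic complements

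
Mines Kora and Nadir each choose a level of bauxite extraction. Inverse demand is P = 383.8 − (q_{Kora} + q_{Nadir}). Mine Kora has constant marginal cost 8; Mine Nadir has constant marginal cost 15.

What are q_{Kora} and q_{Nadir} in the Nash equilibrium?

127.6, 120.6

Mine Kora's profit: π = q_{Kora}(383.8 − (q_{Kora} + q_{Nadir})) − 8q_{Kora}.
∂π/∂q_{Kora} = 375.8 − 2q_{Kora} − q_{Nadir} = 0, so q_{Kora} = 187.9 − 0.5q_{Nadir}.
By the same steps for Nadir: q_{Nadir} = 184.4 − 0.5q_{Kora}.
Solving the two reaction functions simultaneously: (1 − (−0.5)(−0.5))q_{Kora} = 187.9 − 0.5·184.4, so 0.75q_{Kora} = 95.7 and q_{Kora} = 127.6.
Then q_{Nadir} = 184.4 − 0.5·127.6 = 120.6.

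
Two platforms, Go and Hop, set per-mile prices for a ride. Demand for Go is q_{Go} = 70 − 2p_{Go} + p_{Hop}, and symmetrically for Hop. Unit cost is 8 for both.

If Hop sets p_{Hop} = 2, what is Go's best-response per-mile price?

22

Go's profit: π = (p_{Go} − 8)(70 − 2p_{Go} + p_{Hop}).
∂π/∂p_{Go} = 86 − 4p_{Go} + p_{Hop} = 0 ⇒ p_{Go} = 21.5 + 0.25p_{Hop}.
At p_{Hop} = 2: p_{Go} = 21.5 + 0.25·2 = 22.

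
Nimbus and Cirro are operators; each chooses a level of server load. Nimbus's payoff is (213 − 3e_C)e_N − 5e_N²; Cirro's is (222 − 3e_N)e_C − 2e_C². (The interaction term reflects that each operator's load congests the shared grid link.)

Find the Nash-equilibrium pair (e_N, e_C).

Expanding Nimbus's payoff: 213e_N − 3e_Ce_N − 5e_N².
∂π/∂e_N = 213 − 3e_C − 10e_N = 0, so e_N = 21.3 − 0.3e_C.
Likewise for Cirro: e_C = 55.5 − 0.75e_N.
Substituting the second reaction function into the first: e_N = 21.3 − 0.3(55.5 − 0.75e_N), which gives 0.775e_N = 4.65 ⇒ e_N = 6.
Then e_C = 55.5 − 0.75·6 = 51.

6, 51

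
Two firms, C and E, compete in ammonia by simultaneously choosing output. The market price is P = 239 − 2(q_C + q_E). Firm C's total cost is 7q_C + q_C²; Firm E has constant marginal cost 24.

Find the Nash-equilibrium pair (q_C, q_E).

24.9, 41.3

Firm C's profit: π = q_C(239 − 2(q_C + q_E)) − 7q_C − q_C².
∂π/∂q_C = 232 − 6q_C − 2q_E = 0, so q_C = 116/3 − (1/3)q_E.
For E: ∂π/∂q_E = 215 − 4q_E − 2q_C = 0 ⇒ q_E = 53.75 − 0.5q_C.
Solving the two reaction functions simultaneously: (1 − (−1/3)(−0.5))q_C = 116/3 − (1/3)·53.75, so (5/6)q_C = 20.75 and q_C = 24.9.
Then q_E = 53.75 − 0.5·24.9 = 41.3.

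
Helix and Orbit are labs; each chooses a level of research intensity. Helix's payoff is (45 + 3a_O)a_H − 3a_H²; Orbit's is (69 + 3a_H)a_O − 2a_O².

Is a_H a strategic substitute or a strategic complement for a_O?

Expanding Helix's payoff: 45a_H + 3a_Oa_H − 3a_H².
∂π/∂a_H = 45 + 3a_O − 6a_H = 0, so a_H = 7.5 + 0.5a_O.
The best-response slope da_H/da_O = 0.5 > 0: the reaction function is upward-sloping, so the choices are strategic complements.

strategic complements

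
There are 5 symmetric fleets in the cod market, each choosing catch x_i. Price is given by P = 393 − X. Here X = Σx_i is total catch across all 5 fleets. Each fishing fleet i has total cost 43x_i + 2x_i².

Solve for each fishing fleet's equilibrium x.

A representative fishing fleet's profit is π_i = x_i(393 − X) − 43x_i − 2x_i², with X = x_i + Σ_{j≠i} x_j.
First-order condition: 350 − 6x_i − Σ_{j≠i} x_j = 0.
In a symmetric equilibrium every fishing fleet chooses the same x, so Σ_{j≠i} x_j = 4x. The condition becomes 350 − 10x = 0, giving x = 350/10 = 35.

35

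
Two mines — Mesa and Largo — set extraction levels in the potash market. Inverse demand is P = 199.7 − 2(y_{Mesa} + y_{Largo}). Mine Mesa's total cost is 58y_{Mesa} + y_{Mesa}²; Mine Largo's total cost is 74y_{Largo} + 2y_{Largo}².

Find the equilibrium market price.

138.2

Mine Mesa's profit: π = y_{Mesa}(199.7 − 2(y_{Mesa} + y_{Largo})) − 58y_{Mesa} − y_{Mesa}².
∂π/∂y_{Mesa} = 141.7 − 6y_{Mesa} − 2y_{Largo} = 0, so y_{Mesa} = 1417/60 − (1/3)y_{Largo}.
For Largo: ∂π/∂y_{Largo} = 125.7 − 8y_{Largo} − 2y_{Mesa} = 0 ⇒ y_{Largo} = 15.7125 − 0.25y_{Mesa}.
Plugging y_{Largo} into Mesa's best response: y_{Mesa} = 1417/60 − (1/3)(15.7125 − 0.25y_{Mesa}) ⇒ (11/12)y_{Mesa} = 4411/240, so y_{Mesa} = 20.05.
Then y_{Largo} = 15.7125 − 0.25·20.05 = 10.7.
Equilibrium price: P = 199.7 − 2·30.75 = 138.2.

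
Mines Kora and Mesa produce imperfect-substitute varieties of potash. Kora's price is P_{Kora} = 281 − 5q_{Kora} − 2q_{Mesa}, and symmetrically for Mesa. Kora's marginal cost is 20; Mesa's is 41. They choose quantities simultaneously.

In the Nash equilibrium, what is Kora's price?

Mine Kora's profit: π = q_{Kora}(281 − 5q_{Kora} − 2q_{Mesa}) − 20q_{Kora}.
∂π/∂q_{Kora} = 261 − 10q_{Kora} − 2q_{Mesa} = 0 ⇒ q_{Kora} = 26.1 − 0.2q_{Mesa}.
Similarly q_{Mesa} = 24 − 0.2q_{Kora}.
Solving the two reaction functions simultaneously: (1 − (−0.2)(−0.2))q_{Kora} = 26.1 − 0.2·24, so 0.96q_{Kora} = 21.3 and q_{Kora} = 22.1875.
Then q_{Mesa} = 24 − 0.2·22.1875 = 19.5625.
P_{Kora} = 281 − 5·22.1875 − 2·19.5625 = 130.9375.

130.9375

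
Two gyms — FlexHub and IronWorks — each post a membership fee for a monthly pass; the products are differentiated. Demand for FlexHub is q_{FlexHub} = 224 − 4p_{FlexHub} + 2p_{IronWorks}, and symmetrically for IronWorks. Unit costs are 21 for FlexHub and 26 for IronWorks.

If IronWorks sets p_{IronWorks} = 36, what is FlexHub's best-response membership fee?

FlexHub's profit: π = (p_{FlexHub} − 21)(224 − 4p_{FlexHub} + 2p_{IronWorks}).
∂π/∂p_{FlexHub} = 308 − 8p_{FlexHub} + 2p_{IronWorks} = 0 ⇒ p_{FlexHub} = 38.5 + 0.25p_{IronWorks}.
At p_{IronWorks} = 36: p_{FlexHub} = 38.5 + 0.25·36 = 47.5.

47.5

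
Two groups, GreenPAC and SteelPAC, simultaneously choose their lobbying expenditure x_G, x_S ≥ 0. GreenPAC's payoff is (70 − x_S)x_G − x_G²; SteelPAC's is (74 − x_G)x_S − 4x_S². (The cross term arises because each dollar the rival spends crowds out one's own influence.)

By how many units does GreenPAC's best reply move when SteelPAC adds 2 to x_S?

Expanding GreenPAC's payoff: 70x_G − x_Sx_G − x_G².
∂π/∂x_G = 70 − x_S − 2x_G = 0, so x_G = 35 − 0.5x_S.
The reaction-function slope is −0.5, so a 2-unit rise in x_S moves x_G by −0.5 × 2 = −1. GreenPAC's best response falls — the actions are strategic substitutes.

-1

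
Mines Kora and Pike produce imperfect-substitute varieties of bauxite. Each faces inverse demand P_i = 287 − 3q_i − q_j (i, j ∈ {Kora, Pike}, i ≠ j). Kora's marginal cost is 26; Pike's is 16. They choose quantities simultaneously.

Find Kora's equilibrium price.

137

Mine Kora's profit: π = q_{Kora}(287 − 3q_{Kora} − q_{Pike}) − 26q_{Kora}.
∂π/∂q_{Kora} = 261 − 6q_{Kora} − q_{Pike} = 0 ⇒ q_{Kora} = 43.5 − (1/6)q_{Pike}.
Similarly q_{Pike} = 271/6 − (1/6)q_{Kora}.
Plugging q_{Pike} into Kora's best response: q_{Kora} = 43.5 − (1/6)(271/6 − (1/6)q_{Kora}) ⇒ (35/36)q_{Kora} = 1295/36, so q_{Kora} = 37.
Then q_{Pike} = 271/6 − (1/6)·37 = 39.
P_{Kora} = 287 − 3·37 − 39 = 137.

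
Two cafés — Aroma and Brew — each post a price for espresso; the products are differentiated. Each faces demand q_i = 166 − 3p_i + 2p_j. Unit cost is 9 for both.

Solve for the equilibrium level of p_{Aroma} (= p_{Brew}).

48.25

Aroma's profit: π = (p_{Aroma} − 9)(166 − 3p_{Aroma} + 2p_{Brew}).
∂π/∂p_{Aroma} = 193 − 6p_{Aroma} + 2p_{Brew} = 0 ⇒ p_{Aroma} = 193/6 + (1/3)p_{Brew}.
The game is symmetric, so in equilibrium p_{Brew} = p_{Aroma}: the reaction function gives (2/3)p_{Aroma} = 193/6, hence p_{Aroma} = 48.25.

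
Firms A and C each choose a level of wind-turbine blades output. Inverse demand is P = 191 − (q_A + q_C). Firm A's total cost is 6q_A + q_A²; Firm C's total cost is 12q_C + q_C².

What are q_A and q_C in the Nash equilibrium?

Firm A's profit: π = q_A(191 − (q_A + q_C)) − 6q_A − q_A².
∂π/∂q_A = 185 − 4q_A − q_C = 0, so q_A = 46.25 − 0.25q_C.
By the same steps for C: q_C = 44.75 − 0.25q_A.
Plugging q_C into A's best response: q_A = 46.25 − 0.25(44.75 − 0.25q_A) ⇒ 0.9375q_A = 35.0625, so q_A = 37.4.
Then q_C = 44.75 − 0.25·37.4 = 35.4.

37.4, 35.4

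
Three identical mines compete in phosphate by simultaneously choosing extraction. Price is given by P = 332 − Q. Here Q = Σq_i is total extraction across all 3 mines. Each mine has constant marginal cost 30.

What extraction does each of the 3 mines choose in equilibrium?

A representative mine's profit is π_i = q_i(332 − Q) − 30q_i, with Q = q_i + Σ_{j≠i} q_j.
First-order condition: 302 − 2q_i − Σ_{j≠i} q_j = 0.
With identical mines, set every q_j = q: then 302 − 2q − 2q = 0, i.e. q = 302/4 = 75.5.

75.5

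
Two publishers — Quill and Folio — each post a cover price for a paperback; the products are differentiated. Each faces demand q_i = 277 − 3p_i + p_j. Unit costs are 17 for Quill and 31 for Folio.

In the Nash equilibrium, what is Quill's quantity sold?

149.4

Quill's profit: π = (p_{Quill} − 17)(277 − 3p_{Quill} + p_{Folio}).
∂π/∂p_{Quill} = 328 − 6p_{Quill} + p_{Folio} = 0 ⇒ p_{Quill} = 164/3 + (1/6)p_{Folio}.
Similarly p_{Folio} = 185/3 + (1/6)p_{Quill}.
Substituting the second reaction function into the first: p_{Quill} = 164/3 + (1/6)(185/3 + (1/6)p_{Quill}), which gives (35/36)p_{Quill} = 1169/18 ⇒ p_{Quill} = 66.8.
Then p_{Folio} = 185/3 + (1/6)·66.8 = 72.8.
q_{Quill} = 277 − 3·66.8 + 72.8 = 149.4.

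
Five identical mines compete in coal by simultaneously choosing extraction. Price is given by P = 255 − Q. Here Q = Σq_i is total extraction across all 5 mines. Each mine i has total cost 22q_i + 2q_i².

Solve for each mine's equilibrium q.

A representative mine's profit is π_i = q_i(255 − Q) − 22q_i − 2q_i², with Q = q_i + Σ_{j≠i} q_j.
First-order condition: 233 − 6q_i − Σ_{j≠i} q_j = 0.
Imposing symmetry (q_j = q for all j) turns Σ_{j≠i} q_j into 4q, so 233 = 10q and q = 23.3.

23.3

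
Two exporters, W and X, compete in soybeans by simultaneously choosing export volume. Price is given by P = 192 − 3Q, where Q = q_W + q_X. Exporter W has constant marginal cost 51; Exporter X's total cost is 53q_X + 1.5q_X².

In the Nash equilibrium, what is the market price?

Exporter W's profit: π = q_W(192 − 3(q_W + q_X)) − 51q_W.
∂π/∂q_W = 141 − 6q_W − 3q_X = 0, so q_W = 23.5 − 0.5q_X.
For X: ∂π/∂q_X = 139 − 9q_X − 3q_W = 0 ⇒ q_X = 139/9 − (1/3)q_W.
Substituting the second reaction function into the first: q_W = 23.5 − 0.5(139/9 − (1/3)q_W), which gives (5/6)q_W = 142/9 ⇒ q_W = 284/15.
Then q_X = 139/9 − (1/3)·(284/15) = 137/15.
Equilibrium price: P = 192 − 3·(421/15) = 107.8.

107.8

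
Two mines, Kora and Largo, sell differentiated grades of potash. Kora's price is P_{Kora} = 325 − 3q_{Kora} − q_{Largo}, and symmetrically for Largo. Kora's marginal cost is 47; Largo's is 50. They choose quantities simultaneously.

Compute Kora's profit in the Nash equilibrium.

4752.12

Mine Kora's profit: π = q_{Kora}(325 − 3q_{Kora} − q_{Largo}) − 47q_{Kora}.
∂π/∂q_{Kora} = 278 − 6q_{Kora} − q_{Largo} = 0 ⇒ q_{Kora} = 139/3 − (1/6)q_{Largo}.
Similarly q_{Largo} = 275/6 − (1/6)q_{Kora}.
Plugging q_{Largo} into Kora's best response: q_{Kora} = 139/3 − (1/6)(275/6 − (1/6)q_{Kora}) ⇒ (35/36)q_{Kora} = 1393/36, so q_{Kora} = 39.8.
Then q_{Largo} = 275/6 − (1/6)·39.8 = 39.2.
P_{Kora} = 325 − 3·39.8 − 39.2 = 166.4.
Profit = (166.4 − 47)·39.8 = 4752.12.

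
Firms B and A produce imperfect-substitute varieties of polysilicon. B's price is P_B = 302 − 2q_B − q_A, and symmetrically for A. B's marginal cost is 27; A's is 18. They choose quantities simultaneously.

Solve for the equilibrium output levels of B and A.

Firm B's profit: π = q_B(302 − 2q_B − q_A) − 27q_B.
∂π/∂q_B = 275 − 4q_B − q_A = 0 ⇒ q_B = 68.75 − 0.25q_A.
Similarly q_A = 71 − 0.25q_B.
Plugging q_A into B's best response: q_B = 68.75 − 0.25(71 − 0.25q_B) ⇒ 0.9375q_B = 51, so q_B = 54.4.
Then q_A = 71 − 0.25·54.4 = 57.4.

54.4, 57.4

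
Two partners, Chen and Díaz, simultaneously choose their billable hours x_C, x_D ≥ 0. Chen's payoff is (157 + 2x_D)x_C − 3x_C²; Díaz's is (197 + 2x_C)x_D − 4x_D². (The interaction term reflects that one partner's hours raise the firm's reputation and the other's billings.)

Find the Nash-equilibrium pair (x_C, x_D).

37.5, 34

Expanding Chen's payoff: 157x_C + 2x_Dx_C − 3x_C².
∂π/∂x_C = 157 + 2x_D − 6x_C = 0, so x_C = 157/6 + (1/3)x_D.
Likewise for Díaz: x_D = 24.625 + 0.25x_C.
Plugging x_D into Chen's best response: x_C = 157/6 + (1/3)(24.625 + 0.25x_C) ⇒ (11/12)x_C = 34.375, so x_C = 37.5.
Then x_D = 24.625 + 0.25·37.5 = 34.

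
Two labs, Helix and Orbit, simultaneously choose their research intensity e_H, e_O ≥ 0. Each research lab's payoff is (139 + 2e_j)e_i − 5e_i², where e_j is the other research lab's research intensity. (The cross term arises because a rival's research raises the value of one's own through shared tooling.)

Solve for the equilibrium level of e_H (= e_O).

17.375

Helix's payoff is (139 + 2e_O)e_H − 5e_H².
∂π/∂e_H = 139 + 2e_O − 10e_H = 0, so e_H = 13.9 + 0.2e_O.
By symmetry e_O = e_H; substituting into the reaction function, 0.8e_H = 13.9 and e_H = 17.375.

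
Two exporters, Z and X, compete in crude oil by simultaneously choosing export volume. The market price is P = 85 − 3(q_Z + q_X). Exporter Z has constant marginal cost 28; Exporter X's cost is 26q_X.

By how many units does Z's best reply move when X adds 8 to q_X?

-4

Exporter Z's profit: π = q_Z(85 − 3(q_Z + q_X)) − 28q_Z.
∂π/∂q_Z = 57 − 6q_Z − 3q_X = 0, so q_Z = 9.5 − 0.5q_X.
The reaction-function slope is −0.5, so an 8-unit rise in q_X moves q_Z by −0.5 × 8 = −4. Z's best response falls — the actions are strategic substitutes.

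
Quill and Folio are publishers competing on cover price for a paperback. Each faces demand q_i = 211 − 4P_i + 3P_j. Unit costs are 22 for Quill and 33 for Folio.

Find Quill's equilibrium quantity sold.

Quill's profit: π = (P_{Quill} − 22)(211 − 4P_{Quill} + 3P_{Folio}).
∂π/∂P_{Quill} = 299 − 8P_{Quill} + 3P_{Folio} = 0 ⇒ P_{Quill} = 37.375 + 0.375P_{Folio}.
Similarly P_{Folio} = 42.875 + 0.375P_{Quill}.
Substituting the second reaction function into the first: P_{Quill} = 37.375 + 0.375(42.875 + 0.375P_{Quill}), which gives (55/64)P_{Quill} = 3421/64 ⇒ P_{Quill} = 62.2.
Then P_{Folio} = 42.875 + 0.375·62.2 = 66.2.
q_{Quill} = 211 − 4·62.2 + 3·66.2 = 160.8.

160.8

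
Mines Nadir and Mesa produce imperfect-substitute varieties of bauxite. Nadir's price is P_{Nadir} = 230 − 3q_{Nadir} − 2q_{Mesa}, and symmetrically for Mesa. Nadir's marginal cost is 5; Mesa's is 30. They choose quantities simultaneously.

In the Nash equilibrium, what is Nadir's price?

Mine Nadir's profit: π = q_{Nadir}(230 − 3q_{Nadir} − 2q_{Mesa}) − 5q_{Nadir}.
∂π/∂q_{Nadir} = 225 − 6q_{Nadir} − 2q_{Mesa} = 0 ⇒ q_{Nadir} = 37.5 − (1/3)q_{Mesa}.
Similarly q_{Mesa} = 100/3 − (1/3)q_{Nadir}.
Plugging q_{Mesa} into Nadir's best response: q_{Nadir} = 37.5 − (1/3)(100/3 − (1/3)q_{Nadir}) ⇒ (8/9)q_{Nadir} = 475/18, so q_{Nadir} = 29.6875.
Then q_{Mesa} = 100/3 − (1/3)·29.6875 = 23.4375.
P_{Nadir} = 230 − 3·29.6875 − 2·23.4375 = 94.0625.

94.0625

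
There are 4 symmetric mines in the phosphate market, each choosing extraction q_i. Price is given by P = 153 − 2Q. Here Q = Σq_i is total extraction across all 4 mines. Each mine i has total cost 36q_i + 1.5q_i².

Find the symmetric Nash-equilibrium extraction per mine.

A representative mine's profit is π_i = q_i(153 − 2Q) − 36q_i − 1.5q_i², with Q = q_i + Σ_{j≠i} q_j.
First-order condition: 117 − 7q_i − 2Σ_{j≠i} q_j = 0.
With identical mines, set every q_j = q: then 117 − 7q − 6q = 0, i.e. q = 117/13 = 9.

9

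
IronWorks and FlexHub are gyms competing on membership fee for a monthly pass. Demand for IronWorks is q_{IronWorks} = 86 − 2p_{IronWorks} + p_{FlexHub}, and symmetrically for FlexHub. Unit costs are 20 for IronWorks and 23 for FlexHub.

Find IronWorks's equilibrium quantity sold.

44.8

IronWorks's profit: π = (p_{IronWorks} − 20)(86 − 2p_{IronWorks} + p_{FlexHub}).
∂π/∂p_{IronWorks} = 126 − 4p_{IronWorks} + p_{FlexHub} = 0 ⇒ p_{IronWorks} = 31.5 + 0.25p_{FlexHub}.
Similarly p_{FlexHub} = 33 + 0.25p_{IronWorks}.
Solving the two reaction functions simultaneously: (1 − (0.25)(0.25))p_{IronWorks} = 31.5 + 0.25·33, so 0.9375p_{IronWorks} = 39.75 and p_{IronWorks} = 42.4.
Then p_{FlexHub} = 33 + 0.25·42.4 = 43.6.
q_{IronWorks} = 86 − 2·42.4 + 43.6 = 44.8.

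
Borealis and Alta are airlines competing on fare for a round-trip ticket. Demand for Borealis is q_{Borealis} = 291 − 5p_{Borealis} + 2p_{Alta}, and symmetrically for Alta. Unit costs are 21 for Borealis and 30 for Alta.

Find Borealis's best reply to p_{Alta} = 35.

46.6

Borealis's profit: π = (p_{Borealis} − 21)(291 − 5p_{Borealis} + 2p_{Alta}).
∂π/∂p_{Borealis} = 396 − 10p_{Borealis} + 2p_{Alta} = 0 ⇒ p_{Borealis} = 39.6 + 0.2p_{Alta}.
At p_{Alta} = 35: p_{Borealis} = 39.6 + 0.2·35 = 46.6.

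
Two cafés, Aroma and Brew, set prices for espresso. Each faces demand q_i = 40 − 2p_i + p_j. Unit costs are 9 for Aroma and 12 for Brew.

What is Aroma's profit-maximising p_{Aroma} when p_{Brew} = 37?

Aroma's profit: π = (p_{Aroma} − 9)(40 − 2p_{Aroma} + p_{Brew}).
∂π/∂p_{Aroma} = 58 − 4p_{Aroma} + p_{Brew} = 0 ⇒ p_{Aroma} = 14.5 + 0.25p_{Brew}.
At p_{Brew} = 37: p_{Aroma} = 14.5 + 0.25·37 = 23.75.

23.75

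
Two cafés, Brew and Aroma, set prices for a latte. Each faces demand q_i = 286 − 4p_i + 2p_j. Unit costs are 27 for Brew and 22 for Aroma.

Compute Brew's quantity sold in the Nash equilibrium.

152

Brew's profit: π = (p_{Brew} − 27)(286 − 4p_{Brew} + 2p_{Aroma}).
∂π/∂p_{Brew} = 394 − 8p_{Brew} + 2p_{Aroma} = 0 ⇒ p_{Brew} = 49.25 + 0.25p_{Aroma}.
Similarly p_{Aroma} = 46.75 + 0.25p_{Brew}.
Plugging p_{Aroma} into Brew's best response: p_{Brew} = 49.25 + 0.25(46.75 + 0.25p_{Brew}) ⇒ 0.9375p_{Brew} = 60.9375, so p_{Brew} = 65.
Then p_{Aroma} = 46.75 + 0.25·65 = 63.
q_{Brew} = 286 − 4·65 + 2·63 = 152.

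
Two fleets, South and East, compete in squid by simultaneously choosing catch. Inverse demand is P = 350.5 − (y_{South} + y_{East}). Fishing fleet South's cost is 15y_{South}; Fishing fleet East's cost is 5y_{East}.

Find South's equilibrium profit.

Fishing fleet South's profit: π = y_{South}(350.5 − (y_{South} + y_{East})) − 15y_{South}.
∂π/∂y_{South} = 335.5 − 2y_{South} − y_{East} = 0, so y_{South} = 167.75 − 0.5y_{East}.
By the same steps for East: y_{East} = 172.75 − 0.5y_{South}.
Substituting the second reaction function into the first: y_{South} = 167.75 − 0.5(172.75 − 0.5y_{South}), which gives 0.75y_{South} = 81.375 ⇒ y_{South} = 108.5.
Then y_{East} = 172.75 − 0.5·108.5 = 118.5.
Price P = 350.5 − 227 = 123.5.
South's profit: (123.5 − 15)·108.5 = 11772.25.

11772.25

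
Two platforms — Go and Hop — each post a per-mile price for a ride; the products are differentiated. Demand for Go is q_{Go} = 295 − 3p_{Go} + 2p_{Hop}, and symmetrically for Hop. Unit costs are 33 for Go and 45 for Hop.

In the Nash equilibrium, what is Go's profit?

Go's profit: π = (p_{Go} − 33)(295 − 3p_{Go} + 2p_{Hop}).
∂π/∂p_{Go} = 394 − 6p_{Go} + 2p_{Hop} = 0 ⇒ p_{Go} = 197/3 + (1/3)p_{Hop}.
Similarly p_{Hop} = 215/3 + (1/3)p_{Go}.
Substituting the second reaction function into the first: p_{Go} = 197/3 + (1/3)(215/3 + (1/3)p_{Go}), which gives (8/9)p_{Go} = 806/9 ⇒ p_{Go} = 100.75.
Then p_{Hop} = 215/3 + (1/3)·100.75 = 105.25.
q_{Go} = 295 − 3·100.75 + 2·105.25 = 203.25.
Profit = (100.75 − 33)·203.25 = 13770.1875.

13770.1875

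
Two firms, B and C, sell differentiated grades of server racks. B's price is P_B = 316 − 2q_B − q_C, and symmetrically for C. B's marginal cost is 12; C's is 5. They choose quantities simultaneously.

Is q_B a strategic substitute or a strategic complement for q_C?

strategic substitutes

Firm B's profit: π = q_B(316 − 2q_B − q_C) − 12q_B.
∂π/∂q_B = 304 − 4q_B − q_C = 0 ⇒ q_B = 76 − 0.25q_C.
The best-response slope dq_B/dq_C = −0.25 < 0: the reaction function is downward-sloping, so the choices are strategic substitutes.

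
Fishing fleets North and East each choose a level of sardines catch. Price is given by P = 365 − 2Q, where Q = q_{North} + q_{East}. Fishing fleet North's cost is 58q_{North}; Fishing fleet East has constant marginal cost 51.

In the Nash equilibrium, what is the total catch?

Fishing fleet North's profit: π = q_{North}(365 − 2(q_{North} + q_{East})) − 58q_{North}.
∂π/∂q_{North} = 307 − 4q_{North} − 2q_{East} = 0, so q_{North} = 76.75 − 0.5q_{East}.
By the same steps for East: q_{East} = 78.5 − 0.5q_{North}.
Substituting the second reaction function into the first: q_{North} = 76.75 − 0.5(78.5 − 0.5q_{North}), which gives 0.75q_{North} = 37.5 ⇒ q_{North} = 50.
Then q_{East} = 78.5 − 0.5·50 = 53.5.
Total catch: 50 + 53.5 = 103.5.

103.5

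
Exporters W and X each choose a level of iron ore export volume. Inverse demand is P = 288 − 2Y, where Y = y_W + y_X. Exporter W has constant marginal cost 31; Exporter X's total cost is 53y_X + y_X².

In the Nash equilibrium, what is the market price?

Exporter W's profit: π = y_W(288 − 2(y_W + y_X)) − 31y_W.
∂π/∂y_W = 257 − 4y_W − 2y_X = 0, so y_W = 64.25 − 0.5y_X.
For X: ∂π/∂y_X = 235 − 6y_X − 2y_W = 0 ⇒ y_X = 235/6 − (1/3)y_W.
Plugging y_X into W's best response: y_W = 64.25 − 0.5(235/6 − (1/3)y_W) ⇒ (5/6)y_W = 134/3, so y_W = 53.6.
Then y_X = 235/6 − (1/3)·53.6 = 21.3.
Equilibrium price: P = 288 − 2·74.9 = 138.2.

138.2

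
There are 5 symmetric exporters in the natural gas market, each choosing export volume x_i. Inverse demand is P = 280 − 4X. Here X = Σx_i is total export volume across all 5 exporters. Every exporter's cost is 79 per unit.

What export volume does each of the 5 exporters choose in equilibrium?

8.375

A representative exporter's profit is π_i = x_i(280 − 4X) − 79x_i, with X = x_i + Σ_{j≠i} x_j.
First-order condition: 201 − 8x_i − 4Σ_{j≠i} x_j = 0.
Imposing symmetry (x_j = x for all j) turns Σ_{j≠i} x_j into 4x, so 201 = 24x and x = 8.375.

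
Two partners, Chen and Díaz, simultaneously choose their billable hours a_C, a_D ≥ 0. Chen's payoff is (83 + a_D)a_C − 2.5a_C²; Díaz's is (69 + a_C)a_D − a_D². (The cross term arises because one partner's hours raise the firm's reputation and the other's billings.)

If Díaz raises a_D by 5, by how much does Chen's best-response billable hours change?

1

Expanding Chen's payoff: 83a_C + a_Da_C − 2.5a_C².
∂π/∂a_C = 83 + a_D − 5a_C = 0, so a_C = 16.6 + 0.2a_D.
The reaction-function slope is 0.2, so a 5-unit rise in a_D moves a_C by 0.2 × 5 = 1. Chen's best response rises — the actions are strategic complements.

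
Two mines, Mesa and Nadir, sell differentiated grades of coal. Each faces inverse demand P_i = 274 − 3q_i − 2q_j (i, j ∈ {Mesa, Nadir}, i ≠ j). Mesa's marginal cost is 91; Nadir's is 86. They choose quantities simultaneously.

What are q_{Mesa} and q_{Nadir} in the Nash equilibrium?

22.5625, 23.8125

Mine Mesa's profit: π = q_{Mesa}(274 − 3q_{Mesa} − 2q_{Nadir}) − 91q_{Mesa}.
∂π/∂q_{Mesa} = 183 − 6q_{Mesa} − 2q_{Nadir} = 0 ⇒ q_{Mesa} = 30.5 − (1/3)q_{Nadir}.
Similarly q_{Nadir} = 94/3 − (1/3)q_{Mesa}.
Substituting the second reaction function into the first: q_{Mesa} = 30.5 − (1/3)(94/3 − (1/3)q_{Mesa}), which gives (8/9)q_{Mesa} = 361/18 ⇒ q_{Mesa} = 22.5625.
Then q_{Nadir} = 94/3 − (1/3)·22.5625 = 23.8125.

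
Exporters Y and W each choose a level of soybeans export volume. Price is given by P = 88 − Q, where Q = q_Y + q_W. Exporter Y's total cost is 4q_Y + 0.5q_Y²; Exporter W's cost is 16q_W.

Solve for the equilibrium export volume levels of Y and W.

Exporter Y's profit: π = q_Y(88 − (q_Y + q_W)) − 4q_Y − 0.5q_Y².
∂π/∂q_Y = 84 − 3q_Y − q_W = 0, so q_Y = 28 − (1/3)q_W.
For W: ∂π/∂q_W = 72 − 2q_W − q_Y = 0 ⇒ q_W = 36 − 0.5q_Y.
Plugging q_W into Y's best response: q_Y = 28 − (1/3)(36 − 0.5q_Y) ⇒ (5/6)q_Y = 16, so q_Y = 19.2.
Then q_W = 36 − 0.5·19.2 = 26.4.

19.2, 26.4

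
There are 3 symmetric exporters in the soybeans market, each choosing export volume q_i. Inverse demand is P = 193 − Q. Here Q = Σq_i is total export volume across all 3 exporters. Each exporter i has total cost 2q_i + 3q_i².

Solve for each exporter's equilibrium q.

A representative exporter's profit is π_i = q_i(193 − Q) − 2q_i − 3q_i², with Q = q_i + Σ_{j≠i} q_j.
First-order condition: 191 − 8q_i − Σ_{j≠i} q_j = 0.
Imposing symmetry (q_j = q for all j) turns Σ_{j≠i} q_j into 2q, so 191 = 10q and q = 19.1.

19.1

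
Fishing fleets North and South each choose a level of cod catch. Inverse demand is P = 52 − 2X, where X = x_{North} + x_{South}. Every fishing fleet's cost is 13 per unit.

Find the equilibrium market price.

Fishing fleet North's profit: π = x_{North}(52 − 2(x_{North} + x_{South})) − 13x_{North}.
∂π/∂x_{North} = 39 − 4x_{North} − 2x_{South} = 0, so x_{North} = 9.75 − 0.5x_{South}.
Setting x_{North} = x_{South} in the reaction function: x_{North} = 9.75 − 0.5x_{North}, so x_{North} = 9.75 / 1.5 = 6.5.
Equilibrium price: P = 52 − 2·13 = 26.

26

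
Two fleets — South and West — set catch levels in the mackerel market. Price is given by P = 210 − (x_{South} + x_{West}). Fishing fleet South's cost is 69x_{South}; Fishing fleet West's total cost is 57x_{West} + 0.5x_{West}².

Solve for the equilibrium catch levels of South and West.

54, 33

Fishing fleet South's profit: π = x_{South}(210 − (x_{South} + x_{West})) − 69x_{South}.
∂π/∂x_{South} = 141 − 2x_{South} − x_{West} = 0, so x_{South} = 70.5 − 0.5x_{West}.
For West: ∂π/∂x_{West} = 153 − 3x_{West} − x_{South} = 0 ⇒ x_{West} = 51 − (1/3)x_{South}.
Plugging x_{West} into South's best response: x_{South} = 70.5 − 0.5(51 − (1/3)x_{South}) ⇒ (5/6)x_{South} = 45, so x_{South} = 54.
Then x_{West} = 51 − (1/3)·54 = 33.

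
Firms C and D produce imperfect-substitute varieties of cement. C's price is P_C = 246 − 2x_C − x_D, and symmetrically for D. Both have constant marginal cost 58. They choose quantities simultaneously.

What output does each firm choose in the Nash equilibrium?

37.6

Firm C's profit: π = x_C(246 − 2x_C − x_D) − 58x_C.
∂π/∂x_C = 188 − 4x_C − x_D = 0 ⇒ x_C = 47 − 0.25x_D.
Setting x_C = x_D in the reaction function: x_C = 47 − 0.25x_C, so x_C = 47 / 1.25 = 37.6.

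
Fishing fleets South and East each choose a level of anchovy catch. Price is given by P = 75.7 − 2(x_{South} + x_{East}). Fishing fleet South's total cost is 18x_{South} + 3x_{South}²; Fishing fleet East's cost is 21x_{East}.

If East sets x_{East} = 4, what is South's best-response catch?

4.97

Fishing fleet South's profit: π = x_{South}(75.7 − 2(x_{South} + x_{East})) − 18x_{South} − 3x_{South}².
∂π/∂x_{South} = 57.7 − 10x_{South} − 2x_{East} = 0, so x_{South} = 5.77 − 0.2x_{East}.
At x_{East} = 4: x_{South} = 5.77 − 0.2·4 = 4.97.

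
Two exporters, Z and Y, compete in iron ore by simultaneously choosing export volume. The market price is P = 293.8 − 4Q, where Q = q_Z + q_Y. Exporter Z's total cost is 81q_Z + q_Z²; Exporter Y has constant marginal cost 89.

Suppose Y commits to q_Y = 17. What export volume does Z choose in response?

Exporter Z's profit: π = q_Z(293.8 − 4(q_Z + q_Y)) − 81q_Z − q_Z².
∂π/∂q_Z = 212.8 − 10q_Z − 4q_Y = 0, so q_Z = 21.28 − 0.4q_Y.
At q_Y = 17: q_Z = 21.28 − 0.4·17 = 14.48.

14.48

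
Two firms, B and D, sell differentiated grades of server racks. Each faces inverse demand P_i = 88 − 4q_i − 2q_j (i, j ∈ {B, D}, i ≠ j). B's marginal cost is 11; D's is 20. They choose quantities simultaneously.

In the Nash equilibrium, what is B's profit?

256

Firm B's profit: π = q_B(88 − 4q_B − 2q_D) − 11q_B.
∂π/∂q_B = 77 − 8q_B − 2q_D = 0 ⇒ q_B = 9.625 − 0.25q_D.
Similarly q_D = 8.5 − 0.25q_B.
Solving the two reaction functions simultaneously: (1 − (−0.25)(−0.25))q_B = 9.625 − 0.25·8.5, so 0.9375q_B = 7.5 and q_B = 8.
Then q_D = 8.5 − 0.25·8 = 6.5.
P_B = 88 − 4·8 − 2·6.5 = 43.
Profit = (43 − 11)·8 = 256.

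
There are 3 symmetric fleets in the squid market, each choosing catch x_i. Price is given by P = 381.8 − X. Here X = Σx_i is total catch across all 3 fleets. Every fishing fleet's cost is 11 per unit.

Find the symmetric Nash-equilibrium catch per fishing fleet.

A representative fishing fleet's profit is π_i = x_i(381.8 − X) − 11x_i, with X = x_i + Σ_{j≠i} x_j.
First-order condition: 370.8 − 2x_i − Σ_{j≠i} x_j = 0.
In a symmetric equilibrium every fishing fleet chooses the same x, so Σ_{j≠i} x_j = 2x. The condition becomes 370.8 − 4x = 0, giving x = 370.8/4 = 92.7.

92.7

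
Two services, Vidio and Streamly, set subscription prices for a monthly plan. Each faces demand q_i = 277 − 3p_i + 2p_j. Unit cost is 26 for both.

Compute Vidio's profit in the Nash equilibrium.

11812.6875

Vidio's profit: π = (p_{Vidio} − 26)(277 − 3p_{Vidio} + 2p_{Streamly}).
∂π/∂p_{Vidio} = 355 − 6p_{Vidio} + 2p_{Streamly} = 0 ⇒ p_{Vidio} = 355/6 + (1/3)p_{Streamly}.
By symmetry p_{Streamly} = p_{Vidio}; substituting into the reaction function, (2/3)p_{Vidio} = 355/6 and p_{Vidio} = 88.75.
q_{Vidio} = 277 − 3·88.75 + 2·88.75 = 188.25.
Profit = (88.75 − 26)·188.25 = 11812.6875.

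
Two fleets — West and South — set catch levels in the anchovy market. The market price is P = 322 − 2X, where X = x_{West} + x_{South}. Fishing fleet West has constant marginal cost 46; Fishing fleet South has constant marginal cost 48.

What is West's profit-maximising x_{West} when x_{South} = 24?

57

Fishing fleet West's profit: π = x_{West}(322 − 2(x_{West} + x_{South})) − 46x_{West}.
∂π/∂x_{West} = 276 − 4x_{West} − 2x_{South} = 0, so x_{West} = 69 − 0.5x_{South}.
At x_{South} = 24: x_{West} = 69 − 0.5·24 = 57.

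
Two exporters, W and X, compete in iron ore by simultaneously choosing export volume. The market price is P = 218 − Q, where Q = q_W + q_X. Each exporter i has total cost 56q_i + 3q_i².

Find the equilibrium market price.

182

Exporter W's profit: π = q_W(218 − (q_W + q_X)) − 56q_W − 3q_W².
∂π/∂q_W = 162 − 8q_W − q_X = 0, so q_W = 20.25 − 0.125q_X.
The game is symmetric, so in equilibrium q_X = q_W: the reaction function gives 1.125q_W = 20.25, hence q_W = 18.
Equilibrium price: P = 218 − 36 = 182.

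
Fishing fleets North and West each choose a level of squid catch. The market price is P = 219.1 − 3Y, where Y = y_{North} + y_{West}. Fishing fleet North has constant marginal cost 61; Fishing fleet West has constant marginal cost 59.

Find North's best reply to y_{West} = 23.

Fishing fleet North's profit: π = y_{North}(219.1 − 3(y_{North} + y_{West})) − 61y_{North}.
∂π/∂y_{North} = 158.1 − 6y_{North} − 3y_{West} = 0, so y_{North} = 26.35 − 0.5y_{West}.
At y_{West} = 23: y_{North} = 26.35 − 0.5·23 = 14.85.

14.85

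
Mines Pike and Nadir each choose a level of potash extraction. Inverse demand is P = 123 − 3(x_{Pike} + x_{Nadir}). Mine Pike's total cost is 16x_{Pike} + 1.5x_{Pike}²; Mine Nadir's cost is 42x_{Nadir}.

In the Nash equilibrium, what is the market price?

Mine Pike's profit: π = x_{Pike}(123 − 3(x_{Pike} + x_{Nadir})) − 16x_{Pike} − 1.5x_{Pike}².
∂π/∂x_{Pike} = 107 − 9x_{Pike} − 3x_{Nadir} = 0, so x_{Pike} = 107/9 − (1/3)x_{Nadir}.
For Nadir: ∂π/∂x_{Nadir} = 81 − 6x_{Nadir} − 3x_{Pike} = 0 ⇒ x_{Nadir} = 13.5 − 0.5x_{Pike}.
Plugging x_{Nadir} into Pike's best response: x_{Pike} = 107/9 − (1/3)(13.5 − 0.5x_{Pike}) ⇒ (5/6)x_{Pike} = 133/18, so x_{Pike} = 133/15.
Then x_{Nadir} = 13.5 − 0.5·(133/15) = 136/15.
Equilibrium price: P = 123 − 3·(269/15) = 69.2.

69.2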